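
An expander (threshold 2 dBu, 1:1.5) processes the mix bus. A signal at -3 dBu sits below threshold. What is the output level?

-5.5 dBu

The input is 5 dB below the 2 dBu threshold.
A 1:1.5 expander multiplies undershoot by 1.5: 5 × 1.5 = 7.5 dB below threshold.
Output = 2 − 7.5 = -5.5 dBu.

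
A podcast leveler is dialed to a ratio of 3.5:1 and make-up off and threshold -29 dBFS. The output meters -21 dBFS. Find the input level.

Post-compression overshoot = -21 − (-29) = 8 dB.
Undo the ratio: input overshoot = 8 × 3.5 = 28 dB, giving input = -1 dBFS.

-1 dBFS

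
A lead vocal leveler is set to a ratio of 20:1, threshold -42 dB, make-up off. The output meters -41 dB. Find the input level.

The compressed level sits -41 − (-42) = 1 dB over threshold.
Before 20:1 compression the overshoot was 1 × 20 = 20 dB, so input = -42 + 20 = -22 dB.

-22 dB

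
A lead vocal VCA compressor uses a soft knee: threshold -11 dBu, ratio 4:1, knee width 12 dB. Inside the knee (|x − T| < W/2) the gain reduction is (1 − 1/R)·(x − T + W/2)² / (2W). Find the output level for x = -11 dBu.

-12.125 dBu

x − T + W/2 = -11 − (-11) + 6 = 6.
GR = (1 − 1/4) × 6² / 24 = 0.75 × 36 / 24 = 1.125 dB.
Output = -11 − 1.125 = -12.125 dBu.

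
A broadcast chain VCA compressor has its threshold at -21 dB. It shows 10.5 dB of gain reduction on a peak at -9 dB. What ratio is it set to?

8:1

Input overshoot = -9 − (-21) = 12 dB.
Output overshoot = 12 − 10.5 = 1.5 dB.
Ratio = input overshoot / output overshoot = 12 / 1.5 = 8.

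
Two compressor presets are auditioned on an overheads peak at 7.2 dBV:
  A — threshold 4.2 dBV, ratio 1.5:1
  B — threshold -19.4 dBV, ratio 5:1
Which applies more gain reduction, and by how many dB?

A: overshoot 3 dB → output overshoot 2 dB → GR 1 dB.
B: overshoot 26.6 dB → output overshoot 5.32 dB → GR 21.28 dB.
B reduces 20.28 dB more.

B, by 20.28 dB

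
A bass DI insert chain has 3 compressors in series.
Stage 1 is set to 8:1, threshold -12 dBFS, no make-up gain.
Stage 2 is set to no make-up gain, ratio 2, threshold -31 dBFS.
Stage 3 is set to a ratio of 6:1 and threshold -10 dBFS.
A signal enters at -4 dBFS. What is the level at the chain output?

-21 dBFS

Stage 1: 8 dB above -12 dBFS, reduced 8:1 to 1 dB above → -11 dBFS.
Stage 2: overshoot 20 dB → 20/2 = 10 dB → -21 dBFS.
Stage 3: below threshold (-21 ≤ -10); passes unchanged; output -21 dBFS.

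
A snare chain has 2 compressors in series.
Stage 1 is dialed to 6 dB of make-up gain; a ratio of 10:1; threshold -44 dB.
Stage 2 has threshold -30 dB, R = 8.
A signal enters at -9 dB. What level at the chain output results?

Stage 1: -9 dB is 35 dB over -44 dB; at 10:1 that becomes 3.5 dB over, giving -40.5 dB; +6 dB make-up → -34.5 dB.
Stage 2: -34.5 dB is at or below the -30 dB threshold — no compression; output -34.5 dB.

-34.5 dB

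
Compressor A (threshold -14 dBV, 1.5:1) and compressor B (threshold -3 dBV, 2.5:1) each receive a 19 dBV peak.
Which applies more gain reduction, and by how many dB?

A: GR = 33 − 33/1.5 = 11 dB.
B: GR = 22 − 22/2.5 = 13.2 dB.
Difference: 2.2 dB in favour of B.

B, by 2.2 dB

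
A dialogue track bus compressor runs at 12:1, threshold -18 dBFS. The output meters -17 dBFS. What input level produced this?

That's 1 dB above the -18 dBFS threshold.
Input overshoot = R × output overshoot = 12 dB → input = -18 + 12 = -6 dBFS.

-6 dBFS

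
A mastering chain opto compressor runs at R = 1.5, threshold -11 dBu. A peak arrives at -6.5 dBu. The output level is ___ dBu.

-8 dBu

The input is 4.5 dB above the -11 dBu threshold.
The 4.5 dB excess becomes 3 dB after 1.5:1 reduction.
That puts the output at -8 dBu.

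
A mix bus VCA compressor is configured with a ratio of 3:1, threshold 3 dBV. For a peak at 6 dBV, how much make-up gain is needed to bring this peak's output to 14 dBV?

10 dB

Without make-up, output = threshold + overshoot/3 = 3 + 1 = 4 dBV.
Gap to target: 10 dB.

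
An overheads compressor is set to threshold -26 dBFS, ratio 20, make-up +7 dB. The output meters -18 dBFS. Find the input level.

-6 dBFS

Remove make-up: -18 − 7 = -25 dBFS.
That's 1 dB above the -26 dBFS threshold.
Input overshoot = R × output overshoot = 20 dB → input = -26 + 20 = -6 dBFS.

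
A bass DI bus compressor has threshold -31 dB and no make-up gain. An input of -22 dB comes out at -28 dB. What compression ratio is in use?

Input overshoot = -22 − (-31) = 9 dB; output overshoot = -28 − (-31) = 3 dB.
Ratio = 9 / 3 = 3.

3:1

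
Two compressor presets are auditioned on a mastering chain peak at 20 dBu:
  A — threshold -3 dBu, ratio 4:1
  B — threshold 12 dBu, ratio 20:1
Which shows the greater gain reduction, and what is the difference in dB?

A: overshoot 23 dB → output overshoot 5.75 dB → GR 17.25 dB.
B: overshoot 8 dB → output overshoot 0.4 dB → GR 7.6 dB.
A reduces 9.65 dB more.

A, by 9.65 dB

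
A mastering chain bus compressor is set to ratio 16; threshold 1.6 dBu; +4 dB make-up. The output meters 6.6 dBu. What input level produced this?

Remove make-up: 6.6 − 4 = 2.6 dBu.
That's 1 dB above the 1.6 dBu threshold.
Undo the ratio: input overshoot = 1 × 16 = 16 dB, giving input = 17.6 dBu.

17.6 dBu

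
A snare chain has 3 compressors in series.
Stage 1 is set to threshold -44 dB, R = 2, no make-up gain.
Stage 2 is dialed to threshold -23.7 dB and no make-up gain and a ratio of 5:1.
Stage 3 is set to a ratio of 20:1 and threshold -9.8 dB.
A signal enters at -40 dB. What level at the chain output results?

-42 dB

Stage 1: -40 dB is 4 dB over -44 dB; at 2:1 that becomes 2 dB over, giving -42 dB.
Stage 2: below threshold (-42 ≤ -23.7); passes unchanged; output -42 dB.
Stage 3: -42 dB is at or below the -9.8 dB threshold — no compression; output -42 dB.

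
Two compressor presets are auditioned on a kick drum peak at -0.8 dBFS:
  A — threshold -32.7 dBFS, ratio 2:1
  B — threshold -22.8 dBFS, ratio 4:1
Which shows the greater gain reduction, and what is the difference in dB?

A: overshoot 31.9 dB → output overshoot 15.95 dB → GR 15.95 dB.
B: overshoot 22 dB → output overshoot 5.5 dB → GR 16.5 dB.
Difference: 0.55 dB in favour of B.

B, by 0.55 dB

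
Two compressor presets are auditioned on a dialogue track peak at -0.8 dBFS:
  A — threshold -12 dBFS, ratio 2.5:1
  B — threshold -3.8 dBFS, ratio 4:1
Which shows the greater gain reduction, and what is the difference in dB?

A: overshoot 11.2 dB → output overshoot 4.48 dB → GR 6.72 dB.
B: overshoot 3 dB → output overshoot 0.75 dB → GR 2.25 dB.
A applies 4.47 dB more gain reduction.

A, by 4.47 dB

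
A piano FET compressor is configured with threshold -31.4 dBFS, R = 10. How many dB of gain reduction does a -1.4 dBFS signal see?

27 dB

-1.4 dBFS exceeds the threshold by 30 dB.
A 10:1 ratio leaves 3 dB of that excess.
So the signal is attenuated by 30 − 3 = 27 dB.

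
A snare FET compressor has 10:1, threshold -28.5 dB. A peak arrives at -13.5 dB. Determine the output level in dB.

Overshoot: -13.5 − (-28.5) = 15 dB.
10:1 compression reduces that to 15/10 = 1.5 dB over.
So the level is -28.5 + 1.5 = -27 dB.

-27 dB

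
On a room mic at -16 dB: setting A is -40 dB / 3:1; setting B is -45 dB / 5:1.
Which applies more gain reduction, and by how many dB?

B, by 7.2 dB

A: overshoot 24 dB → output overshoot 8 dB → GR 16 dB.
B: overshoot 29 dB → output overshoot 5.8 dB → GR 23.2 dB.
B reduces 7.2 dB more.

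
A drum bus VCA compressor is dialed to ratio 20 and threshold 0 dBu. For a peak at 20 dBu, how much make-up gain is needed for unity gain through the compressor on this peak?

Overshoot 20 dB → 20/20 = 1 dB after compression, so the compressed level is 0 + 1 = 1 dBu.
Make-up = target − compressed = 20 − 1 = 19 dB.

19 dB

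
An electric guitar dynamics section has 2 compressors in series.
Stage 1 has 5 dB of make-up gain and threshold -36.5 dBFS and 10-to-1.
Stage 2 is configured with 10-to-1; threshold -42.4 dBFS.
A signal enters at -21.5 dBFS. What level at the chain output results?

-41.16 dBFS

Stage 1: -21.5 dBFS is 15 dB over -36.5 dBFS; at 10:1 that becomes 1.5 dB over, giving -35 dBFS; +5 dB make-up → -30 dBFS.
Stage 2: -30 dBFS is 12.4 dB over -42.4 dBFS; at 10:1 that becomes 1.24 dB over, giving -41.16 dBFS.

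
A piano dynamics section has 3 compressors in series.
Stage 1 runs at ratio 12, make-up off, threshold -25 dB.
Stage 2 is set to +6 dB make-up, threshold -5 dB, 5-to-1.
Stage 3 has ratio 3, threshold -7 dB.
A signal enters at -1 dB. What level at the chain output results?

Stage 1: -1 dB is 24 dB over -25 dB; at 12:1 that becomes 2 dB over, giving -23 dB.
Stage 2: -23 dB is at or below the -5 dB threshold — no compression; make-up brings it to -17 dB.
Stage 3: -17 dB is at or below the -7 dB threshold — no compression; output -17 dB.

-17 dB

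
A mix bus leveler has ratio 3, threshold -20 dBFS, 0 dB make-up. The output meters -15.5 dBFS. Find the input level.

-6.5 dBFS

The compressed level sits -15.5 − (-20) = 4.5 dB over threshold.
Undo the ratio: input overshoot = 4.5 × 3 = 13.5 dB, giving input = -6.5 dBFS.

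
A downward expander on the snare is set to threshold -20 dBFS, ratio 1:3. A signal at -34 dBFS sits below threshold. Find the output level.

Undershoot = (-20) − (-34) = 14 dB.
At 1:3, that expands to 42 dB under threshold.
Output = -20 − 42 = -62 dBFS.

-62 dBFS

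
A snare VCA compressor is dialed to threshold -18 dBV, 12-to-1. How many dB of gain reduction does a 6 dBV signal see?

Overshoot = 6 − (-18) = 24 dB.
At 12:1, output sits 24/12 = 2 dB above threshold.
So the signal is attenuated by 24 − 2 = 22 dB.

22 dB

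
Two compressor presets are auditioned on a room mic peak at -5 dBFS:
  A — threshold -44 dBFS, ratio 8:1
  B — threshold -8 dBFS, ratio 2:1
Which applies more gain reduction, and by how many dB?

A, by 32.625 dB

A: overshoot 39 dB → output overshoot 4.875 dB → GR 34.125 dB.
B: overshoot 3 dB → output overshoot 1.5 dB → GR 1.5 dB.
Difference: 32.625 dB in favour of A.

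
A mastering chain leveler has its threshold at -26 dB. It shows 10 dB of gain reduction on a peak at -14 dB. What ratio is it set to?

6:1

Input overshoot = -14 − (-26) = 12 dB.
Output overshoot = 12 − 10 = 2 dB.
Ratio = input overshoot / output overshoot = 12 / 2 = 6.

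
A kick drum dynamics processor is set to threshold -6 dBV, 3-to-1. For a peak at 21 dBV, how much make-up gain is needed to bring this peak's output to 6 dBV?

3 dB

Overshoot 27 dB → 27/3 = 9 dB after compression, so the compressed level is -6 + 9 = 3 dBV.
Make-up = target − compressed = 6 − 3 = 3 dB.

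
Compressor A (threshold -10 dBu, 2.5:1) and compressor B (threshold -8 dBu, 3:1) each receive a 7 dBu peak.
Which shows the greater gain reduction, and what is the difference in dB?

A, by 0.2 dB

A: 17 dB over, compressed to 6.8 dB over, so 10.2 dB of GR.
B: 15 dB over, compressed to 5 dB over, so 10 dB of GR.
A applies 0.2 dB more gain reduction.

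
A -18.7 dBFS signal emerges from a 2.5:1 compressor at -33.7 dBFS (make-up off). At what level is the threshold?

-43.7 dBFS

Input is 25 dB above T (since output overshoot × R = input overshoot: (-33.7 − T)·2.5 = -18.7 − T gives T = -43.7 dBFS).
Check: -43.7 + (-18.7 − (-43.7))/2.5 = -43.7 + 10 = -33.7 dBFS. ✓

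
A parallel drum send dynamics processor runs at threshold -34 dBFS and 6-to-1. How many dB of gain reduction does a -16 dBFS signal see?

15 dB

-16 dBFS exceeds the threshold by 18 dB.
A 6:1 ratio leaves 3 dB of that excess.
GR = overshoot in − overshoot out = 18 − 3 = 15 dB.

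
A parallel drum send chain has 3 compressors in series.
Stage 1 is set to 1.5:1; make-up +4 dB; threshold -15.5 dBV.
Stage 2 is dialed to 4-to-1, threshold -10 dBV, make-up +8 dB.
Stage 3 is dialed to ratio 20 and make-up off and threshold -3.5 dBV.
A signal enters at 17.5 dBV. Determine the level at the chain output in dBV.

Stage 1: 33 dB above -15.5 dBV, reduced 1.5:1 to 22 dB above → 6.5 dBV; +4 dB make-up → 10.5 dBV.
Stage 2: overshoot 20.5 dB → 20.5/4 = 5.125 dB → -4.875 dBV; +8 dB make-up → 3.125 dBV.
Stage 3: 3.125 dBV is 6.625 dB over -3.5 dBV; at 20:1 that becomes 0.33125 dB over, giving -3.16875 dBV.

-3.16875 dBV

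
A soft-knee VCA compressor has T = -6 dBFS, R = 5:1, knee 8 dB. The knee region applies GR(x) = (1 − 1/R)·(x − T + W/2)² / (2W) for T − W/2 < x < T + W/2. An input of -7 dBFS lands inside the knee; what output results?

x − T + W/2 = -7 − (-6) + 4 = 3.
GR = (1 − 1/5) × 3² / 16 = 0.8 × 9 / 16 = 0.45 dB.
Output = -7 − 0.45 = -7.45 dBFS.

-7.45 dBFS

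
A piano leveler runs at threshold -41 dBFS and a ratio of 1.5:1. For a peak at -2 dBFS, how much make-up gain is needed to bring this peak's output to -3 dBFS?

The peak compresses to -41 + 39/1.5 = -15 dBFS.
To reach -3 dBFS requires -3 − (-15) = 12 dB of make-up.

12 dB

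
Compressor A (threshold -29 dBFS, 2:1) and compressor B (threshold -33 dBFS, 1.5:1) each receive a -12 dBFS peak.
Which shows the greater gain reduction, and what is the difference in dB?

A, by 1.5 dB

A: GR = 17 − 17/2 = 8.5 dB.
B: GR = 21 − 21/1.5 = 7 dB.
A applies 1.5 dB more gain reduction.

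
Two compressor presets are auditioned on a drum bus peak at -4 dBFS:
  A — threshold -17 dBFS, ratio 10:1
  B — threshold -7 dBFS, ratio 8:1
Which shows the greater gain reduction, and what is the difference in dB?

A, by 9.075 dB

A: 13 dB over, compressed to 1.3 dB over, so 11.7 dB of GR.
B: 3 dB over, compressed to 0.375 dB over, so 2.625 dB of GR.
A applies 9.075 dB more gain reduction.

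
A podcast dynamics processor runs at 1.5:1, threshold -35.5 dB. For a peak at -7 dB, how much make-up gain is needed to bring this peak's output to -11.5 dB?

Overshoot 28.5 dB → 28.5/1.5 = 19 dB after compression, so the compressed level is -35.5 + 19 = -16.5 dB.
Make-up = target − compressed = -11.5 − (-16.5) = 5 dB.

5 dB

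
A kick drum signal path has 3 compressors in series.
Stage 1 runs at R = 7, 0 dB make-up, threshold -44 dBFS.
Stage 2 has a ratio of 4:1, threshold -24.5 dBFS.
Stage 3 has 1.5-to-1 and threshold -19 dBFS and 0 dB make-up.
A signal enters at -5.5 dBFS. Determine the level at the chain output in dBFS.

Stage 1: -5.5 dBFS is 38.5 dB over -44 dBFS; at 7:1 that becomes 5.5 dB over, giving -38.5 dBFS.
Stage 2: -38.5 dBFS ≤ -24.5 dBFS, so stage 2 doesn't engage; output -38.5 dBFS.
Stage 3: -38.5 dBFS ≤ -19 dBFS, so stage 3 doesn't engage; output -38.5 dBFS.

-38.5 dBFS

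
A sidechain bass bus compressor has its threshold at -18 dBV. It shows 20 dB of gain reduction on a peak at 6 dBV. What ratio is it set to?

6:1

Input overshoot = 6 − (-18) = 24 dB.
Output overshoot = 24 − 20 = 4 dB.
Ratio = input overshoot / output overshoot = 24 / 4 = 6.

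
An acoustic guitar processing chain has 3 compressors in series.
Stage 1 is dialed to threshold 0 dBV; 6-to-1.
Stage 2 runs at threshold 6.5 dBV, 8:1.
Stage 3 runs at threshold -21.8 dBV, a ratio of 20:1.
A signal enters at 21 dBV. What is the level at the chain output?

Stage 1: 21 dBV is 21 dB over 0 dBV; at 6:1 that becomes 3.5 dB over, giving 3.5 dBV.
Stage 2: 3.5 dBV ≤ 6.5 dBV, so stage 2 doesn't engage; output 3.5 dBV.
Stage 3: overshoot 25.3 dB → 25.3/20 = 1.265 dB → -20.535 dBV.

-20.535 dBV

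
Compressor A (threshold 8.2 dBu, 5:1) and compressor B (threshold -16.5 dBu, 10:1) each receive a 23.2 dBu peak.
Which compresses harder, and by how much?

A: overshoot 15 dB → output overshoot 3 dB → GR 12 dB.
B: overshoot 39.7 dB → output overshoot 3.97 dB → GR 35.73 dB.
B reduces 23.73 dB more.

B, by 23.73 dB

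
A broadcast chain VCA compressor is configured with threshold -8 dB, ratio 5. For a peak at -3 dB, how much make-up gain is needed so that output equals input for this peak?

4 dB

Overshoot 5 dB → 5/5 = 1 dB after compression, so the compressed level is -8 + 1 = -7 dB.
Make-up = target − compressed = -3 − (-7) = 4 dB.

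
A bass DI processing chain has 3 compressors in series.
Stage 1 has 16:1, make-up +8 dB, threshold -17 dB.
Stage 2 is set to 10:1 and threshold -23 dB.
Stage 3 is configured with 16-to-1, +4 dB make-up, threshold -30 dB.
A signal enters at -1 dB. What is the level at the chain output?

-25.46875 dB

Stage 1: -1 dB is 16 dB over -17 dB; at 16:1 that becomes 1 dB over, giving -16 dB; +8 dB make-up → -8 dB.
Stage 2: -8 dB is 15 dB over -23 dB; at 10:1 that becomes 1.5 dB over, giving -21.5 dB.
Stage 3: -21.5 dB is 8.5 dB over -30 dB; at 16:1 that becomes 0.53125 dB over, giving -29.46875 dB; +4 dB make-up → -25.46875 dB.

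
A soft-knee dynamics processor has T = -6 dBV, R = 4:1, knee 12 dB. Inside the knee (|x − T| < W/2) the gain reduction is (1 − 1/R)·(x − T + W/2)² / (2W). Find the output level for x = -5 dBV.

x − T + W/2 = -5 − (-6) + 6 = 7.
GR = (1 − 1/4) × 7² / 24 = 0.75 × 49 / 24 = 1.53125 dB.
Output = -5 − 1.53125 = -6.53125 dBV.

-6.53125 dBV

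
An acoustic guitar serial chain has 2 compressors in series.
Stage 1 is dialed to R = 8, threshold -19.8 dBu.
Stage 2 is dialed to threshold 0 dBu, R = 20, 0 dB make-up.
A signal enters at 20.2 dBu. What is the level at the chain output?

-14.8 dBu

Stage 1: 40 dB above -19.8 dBu, reduced 8:1 to 5 dB above → -14.8 dBu.
Stage 2: -14.8 dBu is at or below the 0 dBu threshold — no compression; output -14.8 dBu.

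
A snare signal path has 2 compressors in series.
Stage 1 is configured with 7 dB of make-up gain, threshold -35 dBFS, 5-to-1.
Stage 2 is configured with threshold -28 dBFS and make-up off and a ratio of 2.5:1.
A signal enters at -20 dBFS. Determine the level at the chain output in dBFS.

-26.8 dBFS

Stage 1: -20 dBFS is 15 dB over -35 dBFS; at 5:1 that becomes 3 dB over, giving -32 dBFS; +7 dB make-up → -25 dBFS.
Stage 2: overshoot 3 dB → 3/2.5 = 1.2 dB → -26.8 dBFS.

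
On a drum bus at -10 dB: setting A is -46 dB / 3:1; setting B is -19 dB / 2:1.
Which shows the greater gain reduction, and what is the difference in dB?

A: 36 dB over, compressed to 12 dB over, so 24 dB of GR.
B: 9 dB over, compressed to 4.5 dB over, so 4.5 dB of GR.
A applies 19.5 dB more gain reduction.

A, by 19.5 dB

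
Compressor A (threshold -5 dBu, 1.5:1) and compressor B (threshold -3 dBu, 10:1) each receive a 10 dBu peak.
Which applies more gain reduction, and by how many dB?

A: GR = 15 − 15/1.5 = 5 dB.
B: GR = 13 − 13/10 = 11.7 dB.
B reduces 6.7 dB more.

B, by 6.7 dB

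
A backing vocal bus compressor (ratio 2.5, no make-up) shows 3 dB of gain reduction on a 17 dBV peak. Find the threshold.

Let T be the threshold. Output overshoot = (input overshoot)/R, so 14 − T = (17 − T)/2.5.
2.5·(14 − T) = 17 − T → 1.5·T = 35 − 17 = 18.
T = 18/1.5 = 12 dBV.

12 dBV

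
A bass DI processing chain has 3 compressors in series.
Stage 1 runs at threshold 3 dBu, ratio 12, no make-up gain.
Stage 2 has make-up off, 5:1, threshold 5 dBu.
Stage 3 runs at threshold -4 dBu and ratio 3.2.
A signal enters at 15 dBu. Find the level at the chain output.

Stage 1: 15 dBu is 12 dB over 3 dBu; at 12:1 that becomes 1 dB over, giving 4 dBu.
Stage 2: 4 dBu is at or below the 5 dBu threshold — no compression; output 4 dBu.
Stage 3: overshoot 8 dB → 8/3.2 = 2.5 dB → -1.5 dBu.

-1.5 dBu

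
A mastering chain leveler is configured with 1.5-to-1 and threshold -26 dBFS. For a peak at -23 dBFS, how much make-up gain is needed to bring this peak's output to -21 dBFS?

3 dB

Overshoot 3 dB → 3/1.5 = 2 dB after compression, so the compressed level is -26 + 2 = -24 dBFS.
Make-up = target − compressed = -21 − (-24) = 3 dB.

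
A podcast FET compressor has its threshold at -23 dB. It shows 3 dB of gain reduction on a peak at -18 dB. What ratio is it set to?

Input overshoot = -18 − (-23) = 5 dB.
Output overshoot = 5 − 3 = 2 dB.
Ratio = input overshoot / output overshoot = 5 / 2 = 2.5.

2.5:1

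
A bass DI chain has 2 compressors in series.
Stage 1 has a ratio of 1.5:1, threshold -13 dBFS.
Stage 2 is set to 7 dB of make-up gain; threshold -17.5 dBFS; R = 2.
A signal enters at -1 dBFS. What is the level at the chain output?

-4.25 dBFS

Stage 1: 12 dB above -13 dBFS, reduced 1.5:1 to 8 dB above → -5 dBFS.
Stage 2: -5 dBFS is 12.5 dB over -17.5 dBFS; at 2:1 that becomes 6.25 dB over, giving -11.25 dBFS; +7 dB make-up → -4.25 dBFS.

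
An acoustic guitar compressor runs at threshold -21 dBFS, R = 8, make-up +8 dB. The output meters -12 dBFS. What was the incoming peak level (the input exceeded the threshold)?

Remove make-up: -12 − 8 = -20 dBFS.
The compressed level sits -20 − (-21) = 1 dB over threshold.
Undo the ratio: input overshoot = 1 × 8 = 8 dB, giving input = -13 dBFS.

-13 dBFS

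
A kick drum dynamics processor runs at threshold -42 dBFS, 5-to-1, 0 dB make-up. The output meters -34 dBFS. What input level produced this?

That's 8 dB above the -42 dBFS threshold.
Input overshoot = R × output overshoot = 40 dB → input = -42 + 40 = -2 dBFS.

-2 dBFS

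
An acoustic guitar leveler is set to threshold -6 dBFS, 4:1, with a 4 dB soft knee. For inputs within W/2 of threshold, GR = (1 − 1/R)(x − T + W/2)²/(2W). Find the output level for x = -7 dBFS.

x − T + W/2 = -7 − (-6) + 2 = 1.
GR = (1 − 1/4) × 1² / 8 = 0.75 × 1 / 8 = 0.09375 dB.
Output = -7 − 0.09375 = -7.09375 dBFS.

-7.09375 dBFS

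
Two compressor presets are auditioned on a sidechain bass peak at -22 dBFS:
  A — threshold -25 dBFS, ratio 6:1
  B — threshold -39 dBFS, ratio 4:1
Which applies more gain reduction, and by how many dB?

A: GR = 3 − 3/6 = 2.5 dB.
B: GR = 17 − 17/4 = 12.75 dB.
B reduces 10.25 dB more.

B, by 10.25 dB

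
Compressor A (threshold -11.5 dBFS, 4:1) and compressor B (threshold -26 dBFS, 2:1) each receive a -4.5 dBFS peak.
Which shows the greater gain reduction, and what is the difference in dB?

B, by 5.5 dB

A: GR = 7 − 7/4 = 5.25 dB.
B: GR = 21.5 − 21.5/2 = 10.75 dB.
B reduces 5.5 dB more.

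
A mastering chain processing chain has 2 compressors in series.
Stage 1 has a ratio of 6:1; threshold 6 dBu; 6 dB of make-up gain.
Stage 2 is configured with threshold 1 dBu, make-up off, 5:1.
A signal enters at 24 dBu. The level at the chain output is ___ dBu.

3.8 dBu

Stage 1: 18 dB above 6 dBu, reduced 6:1 to 3 dB above → 9 dBu; +6 dB make-up → 15 dBu.
Stage 2: 15 dBu is 14 dB over 1 dBu; at 5:1 that becomes 2.8 dB over, giving 3.8 dBu.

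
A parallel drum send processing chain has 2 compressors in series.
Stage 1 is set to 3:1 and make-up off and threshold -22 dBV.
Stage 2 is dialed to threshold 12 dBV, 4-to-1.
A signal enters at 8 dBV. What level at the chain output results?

Stage 1: 30 dB above -22 dBV, reduced 3:1 to 10 dB above → -12 dBV.
Stage 2: below threshold (-12 ≤ 12); passes unchanged; output -12 dBV.

-12 dBV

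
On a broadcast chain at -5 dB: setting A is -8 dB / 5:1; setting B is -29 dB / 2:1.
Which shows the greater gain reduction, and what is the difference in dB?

B, by 9.6 dB

A: 3 dB over, compressed to 0.6 dB over, so 2.4 dB of GR.
B: 24 dB over, compressed to 12 dB over, so 12 dB of GR.
B applies 9.6 dB more gain reduction.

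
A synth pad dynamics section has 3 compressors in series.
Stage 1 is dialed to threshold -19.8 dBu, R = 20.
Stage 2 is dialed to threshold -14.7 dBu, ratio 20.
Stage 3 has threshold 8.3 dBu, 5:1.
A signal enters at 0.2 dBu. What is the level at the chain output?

-18.8 dBu

Stage 1: 20 dB above -19.8 dBu, reduced 20:1 to 1 dB above → -18.8 dBu.
Stage 2: -18.8 dBu is at or below the -14.7 dBu threshold — no compression; output -18.8 dBu.
Stage 3: below threshold (-18.8 ≤ 8.3); passes unchanged; output -18.8 dBu.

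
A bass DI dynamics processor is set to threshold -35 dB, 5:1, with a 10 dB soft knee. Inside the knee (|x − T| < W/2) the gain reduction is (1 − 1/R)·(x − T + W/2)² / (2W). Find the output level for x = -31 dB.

x − T + W/2 = -31 − (-35) + 5 = 9.
GR = (1 − 1/5) × 9² / 20 = 0.8 × 81 / 20 = 3.24 dB.
Output = -31 − 3.24 = -34.24 dB.

-34.24 dB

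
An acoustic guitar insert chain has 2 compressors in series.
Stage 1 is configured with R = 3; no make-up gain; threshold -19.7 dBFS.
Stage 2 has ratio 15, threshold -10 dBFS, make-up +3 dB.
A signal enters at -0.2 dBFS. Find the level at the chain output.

-10.2 dBFS

Stage 1: 19.5 dB above -19.7 dBFS, reduced 3:1 to 6.5 dB above → -13.2 dBFS.
Stage 2: -13.2 dBFS ≤ -10 dBFS, so stage 2 doesn't engage; make-up brings it to -10.2 dBFS.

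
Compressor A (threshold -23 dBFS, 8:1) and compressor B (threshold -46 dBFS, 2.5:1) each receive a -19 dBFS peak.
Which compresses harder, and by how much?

B, by 12.7 dB

A: 4 dB over, compressed to 0.5 dB over, so 3.5 dB of GR.
B: 27 dB over, compressed to 10.8 dB over, so 16.2 dB of GR.
Difference: 12.7 dB in favour of B.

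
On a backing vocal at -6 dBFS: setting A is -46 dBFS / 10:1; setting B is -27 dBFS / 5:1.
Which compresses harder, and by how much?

A, by 19.2 dB

A: overshoot 40 dB → output overshoot 4 dB → GR 36 dB.
B: overshoot 21 dB → output overshoot 4.2 dB → GR 16.8 dB.
A reduces 19.2 dB more.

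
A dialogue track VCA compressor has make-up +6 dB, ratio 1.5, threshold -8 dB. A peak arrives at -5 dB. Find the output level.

0 dB

The input is 3 dB above the -8 dB threshold.
The 3 dB excess becomes 2 dB after 1.5:1 reduction.
So the level is -8 + 2 = -6 dB; make-up adds 6 dB, giving 0 dB.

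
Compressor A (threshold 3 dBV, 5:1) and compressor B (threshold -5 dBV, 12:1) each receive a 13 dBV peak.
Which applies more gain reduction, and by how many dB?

B, by 8.5 dB

A: GR = 10 − 10/5 = 8 dB.
B: GR = 18 − 18/12 = 16.5 dB.
Difference: 8.5 dB in favour of B.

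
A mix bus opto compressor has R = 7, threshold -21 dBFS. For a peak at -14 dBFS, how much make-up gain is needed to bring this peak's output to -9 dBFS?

11 dB

Without make-up, output = threshold + overshoot/7 = -21 + 1 = -20 dBFS.
Gap to target: 11 dB.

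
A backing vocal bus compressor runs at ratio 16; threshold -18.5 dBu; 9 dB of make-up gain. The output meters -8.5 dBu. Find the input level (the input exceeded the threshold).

Remove make-up: -8.5 − 9 = -17.5 dBu.
Post-compression overshoot = -17.5 − (-18.5) = 1 dB.
Input overshoot = R × output overshoot = 16 dB → input = -18.5 + 16 = -2.5 dBu.

-2.5 dBu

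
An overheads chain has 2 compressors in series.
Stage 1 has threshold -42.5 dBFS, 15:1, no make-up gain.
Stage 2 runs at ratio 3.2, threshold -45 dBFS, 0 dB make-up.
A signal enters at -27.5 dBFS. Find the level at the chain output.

Stage 1: 15 dB above -42.5 dBFS, reduced 15:1 to 1 dB above → -41.5 dBFS.
Stage 2: 3.5 dB above -45 dBFS, reduced 3.2:1 to 1.09375 dB above → -43.90625 dBFS.

-43.90625 dBFS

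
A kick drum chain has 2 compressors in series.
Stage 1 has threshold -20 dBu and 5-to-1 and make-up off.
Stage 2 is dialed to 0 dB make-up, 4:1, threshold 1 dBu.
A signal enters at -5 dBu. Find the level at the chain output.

Stage 1: overshoot 15 dB → 15/5 = 3 dB → -17 dBu.
Stage 2: below threshold (-17 ≤ 1); passes unchanged; output -17 dBu.

-17 dBu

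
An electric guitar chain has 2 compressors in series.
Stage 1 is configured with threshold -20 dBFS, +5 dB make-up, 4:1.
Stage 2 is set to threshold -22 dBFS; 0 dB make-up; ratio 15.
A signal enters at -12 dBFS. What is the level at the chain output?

-21.4 dBFS

Stage 1: 8 dB above -20 dBFS, reduced 4:1 to 2 dB above → -18 dBFS; +5 dB make-up → -13 dBFS.
Stage 2: -13 dBFS is 9 dB over -22 dBFS; at 15:1 that becomes 0.6 dB over, giving -21.4 dBFS.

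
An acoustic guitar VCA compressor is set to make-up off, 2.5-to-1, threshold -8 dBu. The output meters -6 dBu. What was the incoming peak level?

-3 dBu

That's 2 dB above the -8 dBu threshold.
Input overshoot = R × output overshoot = 5 dB → input = -8 + 5 = -3 dBu.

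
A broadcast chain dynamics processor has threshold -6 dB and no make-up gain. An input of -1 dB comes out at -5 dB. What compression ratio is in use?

5:1

Input overshoot = -1 − (-6) = 5 dB; output overshoot = -5 − (-6) = 1 dB.
Ratio = 5 / 1 = 5.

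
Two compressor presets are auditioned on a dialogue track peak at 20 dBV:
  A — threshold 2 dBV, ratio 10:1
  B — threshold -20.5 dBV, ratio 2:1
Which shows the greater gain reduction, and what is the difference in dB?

B, by 4.05 dB

A: 18 dB over, compressed to 1.8 dB over, so 16.2 dB of GR.
B: 40.5 dB over, compressed to 20.25 dB over, so 20.25 dB of GR.
Difference: 4.05 dB in favour of B.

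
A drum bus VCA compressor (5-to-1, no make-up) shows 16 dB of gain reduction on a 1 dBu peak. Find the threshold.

Input is 20 dB above T (since output overshoot × R = input overshoot: (-15 − T)·5 = 1 − T gives T = -19 dBu).
Check: -19 + (1 − (-19))/5 = -19 + 4 = -15 dBu. ✓

-19 dBu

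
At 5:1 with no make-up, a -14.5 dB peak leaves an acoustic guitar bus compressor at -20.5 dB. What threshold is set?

-22 dB

Gain reduction = -14.5 − (-20.5) = 6 dB; output overshoot = GR / (R − 1) = 6 / 4 = 1.5 dB.
Threshold = output − output overshoot = -20.5 − 1.5 = -22 dB.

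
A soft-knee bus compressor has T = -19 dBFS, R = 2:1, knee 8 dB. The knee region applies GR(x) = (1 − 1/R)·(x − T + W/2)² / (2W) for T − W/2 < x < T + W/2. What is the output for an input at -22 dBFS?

-22.03125 dBFS

x − T + W/2 = -22 − (-19) + 4 = 1.
GR = (1 − 1/2) × 1² / 16 = 0.5 × 1 / 16 = 0.03125 dB.
Output = -22 − 0.03125 = -22.03125 dBFS.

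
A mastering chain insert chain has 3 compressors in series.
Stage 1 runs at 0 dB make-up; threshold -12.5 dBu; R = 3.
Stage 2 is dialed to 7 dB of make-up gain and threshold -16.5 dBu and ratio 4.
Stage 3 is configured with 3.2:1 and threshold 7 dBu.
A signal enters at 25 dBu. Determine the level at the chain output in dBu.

Stage 1: 37.5 dB above -12.5 dBu, reduced 3:1 to 12.5 dB above → 0 dBu.
Stage 2: overshoot 16.5 dB → 16.5/4 = 4.125 dB → -12.375 dBu; +7 dB make-up → -5.375 dBu.
Stage 3: below threshold (-5.375 ≤ 7); passes unchanged; output -5.375 dBu.

-5.375 dBu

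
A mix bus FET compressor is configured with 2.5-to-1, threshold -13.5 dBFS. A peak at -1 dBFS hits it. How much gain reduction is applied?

Overshoot = -1 − (-13.5) = 12.5 dB.
A 2.5:1 ratio leaves 5 dB of that excess.
GR = overshoot in − overshoot out = 12.5 − 5 = 7.5 dB.

7.5 dB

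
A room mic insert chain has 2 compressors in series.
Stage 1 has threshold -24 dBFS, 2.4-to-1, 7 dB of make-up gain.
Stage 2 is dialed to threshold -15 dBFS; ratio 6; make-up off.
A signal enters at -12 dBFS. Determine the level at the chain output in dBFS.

-14.5 dBFS

Stage 1: -12 dBFS is 12 dB over -24 dBFS; at 2.4:1 that becomes 5 dB over, giving -19 dBFS; +7 dB make-up → -12 dBFS.
Stage 2: -12 dBFS is 3 dB over -15 dBFS; at 6:1 that becomes 0.5 dB over, giving -14.5 dBFS.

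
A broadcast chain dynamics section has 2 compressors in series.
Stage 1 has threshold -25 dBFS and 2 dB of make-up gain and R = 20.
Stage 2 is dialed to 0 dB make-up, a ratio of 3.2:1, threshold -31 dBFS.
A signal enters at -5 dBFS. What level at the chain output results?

-28.1875 dBFS

Stage 1: -5 dBFS is 20 dB over -25 dBFS; at 20:1 that becomes 1 dB over, giving -24 dBFS; +2 dB make-up → -22 dBFS.
Stage 2: -22 dBFS is 9 dB over -31 dBFS; at 3.2:1 that becomes 2.8125 dB over, giving -28.1875 dBFS.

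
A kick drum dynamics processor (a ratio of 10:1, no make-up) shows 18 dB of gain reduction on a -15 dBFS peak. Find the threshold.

-35 dBFS

Input is 20 dB above T (since output overshoot × R = input overshoot: (-33 − T)·10 = -15 − T gives T = -35 dBFS).
Check: -35 + (-15 − (-35))/10 = -35 + 2 = -33 dBFS. ✓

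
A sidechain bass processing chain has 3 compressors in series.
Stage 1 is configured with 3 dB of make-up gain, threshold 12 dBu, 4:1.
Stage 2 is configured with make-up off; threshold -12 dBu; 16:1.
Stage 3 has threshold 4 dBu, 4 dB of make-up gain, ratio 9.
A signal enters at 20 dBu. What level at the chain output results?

Stage 1: 20 dBu is 8 dB over 12 dBu; at 4:1 that becomes 2 dB over, giving 14 dBu; +3 dB make-up → 17 dBu.
Stage 2: 17 dBu is 29 dB over -12 dBu; at 16:1 that becomes 1.8125 dB over, giving -10.1875 dBu.
Stage 3: -10.1875 dBu is at or below the 4 dBu threshold — no compression; make-up brings it to -6.1875 dBu.

-6.1875 dBu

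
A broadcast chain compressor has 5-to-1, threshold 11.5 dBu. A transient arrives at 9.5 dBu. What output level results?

9.5 dBu is 2 dB below the 11.5 dBu threshold, so no gain reduction is applied.
Output = input = 9.5 dBu.

9.5 dBu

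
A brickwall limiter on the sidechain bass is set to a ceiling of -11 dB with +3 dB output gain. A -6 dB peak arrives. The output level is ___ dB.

At ∞:1, everything above -11 dB is held at the ceiling.
Output gain then adds 3 dB: -11 + 3 = -8 dB.

-8 dB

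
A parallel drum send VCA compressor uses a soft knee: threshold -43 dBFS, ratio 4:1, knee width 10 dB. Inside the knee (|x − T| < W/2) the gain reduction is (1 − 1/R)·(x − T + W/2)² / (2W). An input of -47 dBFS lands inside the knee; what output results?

-47.0375 dBFS

x − T + W/2 = -47 − (-43) + 5 = 1.
GR = (1 − 1/4) × 1² / 20 = 0.75 × 1 / 20 = 0.0375 dB.
Output = -47 − 0.0375 = -47.0375 dBFS.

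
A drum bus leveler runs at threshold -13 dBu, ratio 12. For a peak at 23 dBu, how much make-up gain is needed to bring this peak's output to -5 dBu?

Overshoot 36 dB → 36/12 = 3 dB after compression, so the compressed level is -13 + 3 = -10 dBu.
Make-up = target − compressed = -5 − (-10) = 5 dB.

5 dB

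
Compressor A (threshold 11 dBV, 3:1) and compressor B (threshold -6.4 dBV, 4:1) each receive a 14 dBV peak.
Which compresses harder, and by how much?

B, by 13.3 dB

A: 3 dB over, compressed to 1 dB over, so 2 dB of GR.
B: 20.4 dB over, compressed to 5.1 dB over, so 15.3 dB of GR.
B applies 13.3 dB more gain reduction.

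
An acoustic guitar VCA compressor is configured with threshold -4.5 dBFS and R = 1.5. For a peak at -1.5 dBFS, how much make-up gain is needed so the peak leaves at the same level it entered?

1 dB

Without make-up, output = threshold + overshoot/1.5 = -4.5 + 2 = -2.5 dBFS.
Gap to target: 1 dB.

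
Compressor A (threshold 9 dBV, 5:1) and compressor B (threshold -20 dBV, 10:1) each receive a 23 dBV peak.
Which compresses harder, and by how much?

A: GR = 14 − 14/5 = 11.2 dB.
B: GR = 43 − 43/10 = 38.7 dB.
Difference: 27.5 dB in favour of B.

B, by 27.5 dB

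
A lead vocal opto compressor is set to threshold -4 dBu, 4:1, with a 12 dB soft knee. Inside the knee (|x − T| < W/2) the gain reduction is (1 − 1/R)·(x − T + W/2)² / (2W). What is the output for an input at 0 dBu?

-3.125 dBu

x − T + W/2 = 0 − (-4) + 6 = 10.
GR = (1 − 1/4) × 10² / 24 = 0.75 × 100 / 24 = 3.125 dB.
Output = 0 − 3.125 = -3.125 dBu.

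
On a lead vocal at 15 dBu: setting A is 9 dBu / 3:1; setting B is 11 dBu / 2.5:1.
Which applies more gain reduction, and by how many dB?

A: GR = 6 − 6/3 = 4 dB.
B: GR = 4 − 4/2.5 = 2.4 dB.
Difference: 1.6 dB in favour of A.

A, by 1.6 dB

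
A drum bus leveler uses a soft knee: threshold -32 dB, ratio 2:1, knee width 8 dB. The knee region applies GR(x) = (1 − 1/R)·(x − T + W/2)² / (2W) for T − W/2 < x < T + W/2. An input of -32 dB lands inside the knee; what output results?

-32.5 dB

x − T + W/2 = -32 − (-32) + 4 = 4.
GR = (1 − 1/2) × 4² / 16 = 0.5 × 16 / 16 = 0.5 dB.
Output = -32 − 0.5 = -32.5 dB.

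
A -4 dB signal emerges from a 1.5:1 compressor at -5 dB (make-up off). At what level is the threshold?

Let T be the threshold. Output overshoot = (input overshoot)/R, so -5 − T = (-4 − T)/1.5.
1.5·(-5 − T) = -4 − T → 0.5·T = -7.5 − (-4) = -3.5.
T = -3.5/0.5 = -7 dB.

-7 dB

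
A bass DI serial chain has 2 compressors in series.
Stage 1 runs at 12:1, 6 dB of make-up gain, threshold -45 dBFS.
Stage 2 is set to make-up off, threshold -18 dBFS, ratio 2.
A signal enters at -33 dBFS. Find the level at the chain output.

Stage 1: 12 dB above -45 dBFS, reduced 12:1 to 1 dB above → -44 dBFS; +6 dB make-up → -38 dBFS.
Stage 2: -38 dBFS is at or below the -18 dBFS threshold — no compression; output -38 dBFS.

-38 dBFS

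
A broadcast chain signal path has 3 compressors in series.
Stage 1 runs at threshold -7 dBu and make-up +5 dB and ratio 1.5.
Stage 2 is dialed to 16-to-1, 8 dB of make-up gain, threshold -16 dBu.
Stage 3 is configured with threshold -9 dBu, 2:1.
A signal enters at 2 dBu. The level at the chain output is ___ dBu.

Stage 1: overshoot 9 dB → 9/1.5 = 6 dB → -1 dBu; +5 dB make-up → 4 dBu.
Stage 2: 4 dBu is 20 dB over -16 dBu; at 16:1 that becomes 1.25 dB over, giving -14.75 dBu; +8 dB make-up → -6.75 dBu.
Stage 3: overshoot 2.25 dB → 2.25/2 = 1.125 dB → -7.875 dBu.

-7.875 dBu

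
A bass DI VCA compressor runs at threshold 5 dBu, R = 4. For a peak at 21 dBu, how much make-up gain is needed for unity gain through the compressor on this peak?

12 dB

Without make-up, output = threshold + overshoot/4 = 5 + 4 = 9 dBu.
Gap to target: 12 dB.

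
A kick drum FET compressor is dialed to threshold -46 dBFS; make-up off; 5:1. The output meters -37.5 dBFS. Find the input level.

That's 8.5 dB above the -46 dBFS threshold.
Before 5:1 compression the overshoot was 8.5 × 5 = 42.5 dB, so input = -46 + 42.5 = -3.5 dBFS.

-3.5 dBFS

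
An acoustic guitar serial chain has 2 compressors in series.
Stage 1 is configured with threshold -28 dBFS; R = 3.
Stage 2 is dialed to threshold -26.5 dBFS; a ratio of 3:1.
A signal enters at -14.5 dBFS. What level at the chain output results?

-25.5 dBFS

Stage 1: 13.5 dB above -28 dBFS, reduced 3:1 to 4.5 dB above → -23.5 dBFS.
Stage 2: overshoot 3 dB → 3/3 = 1 dB → -25.5 dBFS.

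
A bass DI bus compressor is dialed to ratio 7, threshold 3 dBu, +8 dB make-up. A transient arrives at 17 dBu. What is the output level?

17 dBu sits 14 dB over threshold.
The 14 dB excess becomes 2 dB after 7:1 reduction.
So the level is 3 + 2 = 5 dBu; make-up adds 8 dB, giving 13 dBu.

13 dBu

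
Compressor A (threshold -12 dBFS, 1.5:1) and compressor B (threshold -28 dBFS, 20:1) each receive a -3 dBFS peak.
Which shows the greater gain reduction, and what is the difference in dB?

A: 9 dB over, compressed to 6 dB over, so 3 dB of GR.
B: 25 dB over, compressed to 1.25 dB over, so 23.75 dB of GR.
B applies 20.75 dB more gain reduction.

B, by 20.75 dB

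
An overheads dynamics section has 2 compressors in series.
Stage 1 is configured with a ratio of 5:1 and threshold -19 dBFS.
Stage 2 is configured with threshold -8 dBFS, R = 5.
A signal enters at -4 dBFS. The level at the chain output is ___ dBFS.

-16 dBFS

Stage 1: -4 dBFS is 15 dB over -19 dBFS; at 5:1 that becomes 3 dB over, giving -16 dBFS.
Stage 2: below threshold (-16 ≤ -8); passes unchanged; output -16 dBFS.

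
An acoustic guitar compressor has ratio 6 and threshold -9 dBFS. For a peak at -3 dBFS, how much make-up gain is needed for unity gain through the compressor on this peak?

The peak compresses to -9 + 6/6 = -8 dBFS.
To reach -3 dBFS requires -3 − (-8) = 5 dB of make-up.

5 dB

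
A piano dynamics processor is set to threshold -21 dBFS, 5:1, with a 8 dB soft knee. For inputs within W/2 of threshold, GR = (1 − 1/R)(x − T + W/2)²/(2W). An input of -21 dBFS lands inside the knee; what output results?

-21.8 dBFS

x − T + W/2 = -21 − (-21) + 4 = 4.
GR = (1 − 1/5) × 4² / 16 = 0.8 × 16 / 16 = 0.8 dB.
Output = -21 − 0.8 = -21.8 dBFS.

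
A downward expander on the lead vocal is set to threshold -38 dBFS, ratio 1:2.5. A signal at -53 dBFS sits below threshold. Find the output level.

The input is 15 dB below the -38 dBFS threshold.
A 1:2.5 expander multiplies undershoot by 2.5: 15 × 2.5 = 37.5 dB below threshold.
Output = -38 − 37.5 = -75.5 dBFS.

-75.5 dBFS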